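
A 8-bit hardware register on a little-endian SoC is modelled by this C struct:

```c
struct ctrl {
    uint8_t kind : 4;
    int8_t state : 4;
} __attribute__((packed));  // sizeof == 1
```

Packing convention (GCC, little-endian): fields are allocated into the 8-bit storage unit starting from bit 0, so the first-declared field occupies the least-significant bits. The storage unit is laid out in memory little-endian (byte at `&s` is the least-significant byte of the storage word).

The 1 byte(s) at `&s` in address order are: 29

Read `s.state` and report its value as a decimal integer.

2

[0]=0x29 (little-endian) → word 0x29
kind:4 @ bit 0 → (0x29>>0)&0xf = 0x9
state:4 @ bit 4 → (0x29>>4)&0xf = 0x2  ←
state signed 4b, MSB=0: value = 2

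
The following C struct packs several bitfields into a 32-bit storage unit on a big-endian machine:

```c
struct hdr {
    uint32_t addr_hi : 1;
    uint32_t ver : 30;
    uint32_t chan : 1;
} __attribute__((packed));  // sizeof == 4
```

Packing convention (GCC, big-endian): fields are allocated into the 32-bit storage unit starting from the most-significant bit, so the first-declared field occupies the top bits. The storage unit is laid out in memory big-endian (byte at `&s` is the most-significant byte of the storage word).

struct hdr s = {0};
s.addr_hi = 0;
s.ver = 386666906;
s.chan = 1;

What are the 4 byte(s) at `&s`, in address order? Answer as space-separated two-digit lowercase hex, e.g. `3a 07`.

[31+:1] addr_hi=0 & 0x1 = 0x0; word=0x00000000
[1+:30] ver=386666906 & 0x3fffffff = 0x170c119a; word=0x2e182334
[0+:1] chan=1 & 0x1 = 0x1; word=0x2e182335
word = 0x2e182335 → big-endian bytes:
  [0]=0x2e  [1]=0x18  [2]=0x23  [3]=0x35

2e 18 23 35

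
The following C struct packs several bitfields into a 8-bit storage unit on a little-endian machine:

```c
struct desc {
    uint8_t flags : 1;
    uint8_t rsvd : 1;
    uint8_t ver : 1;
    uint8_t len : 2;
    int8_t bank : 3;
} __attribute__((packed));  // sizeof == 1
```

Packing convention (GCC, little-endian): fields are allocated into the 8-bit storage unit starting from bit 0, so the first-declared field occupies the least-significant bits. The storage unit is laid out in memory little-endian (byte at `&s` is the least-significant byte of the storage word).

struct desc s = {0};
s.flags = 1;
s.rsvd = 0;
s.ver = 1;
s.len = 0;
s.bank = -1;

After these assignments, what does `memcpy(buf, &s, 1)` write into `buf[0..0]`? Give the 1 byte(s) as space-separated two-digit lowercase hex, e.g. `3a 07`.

flags (1b) val=1 bits=0x1 at bit 0: 0x01
rsvd (1b) val=0 bits=0x0 at bit 1: 0x01
ver (1b) val=1 bits=0x1 at bit 2: 0x05
len (2b) val=0 bits=0x0 at bit 3: 0x05
bank (3b) val=-1 bits=0x7 at bit 5: 0xe5
word = 0xe5 → little-endian bytes:
  [0]=0xe5

e5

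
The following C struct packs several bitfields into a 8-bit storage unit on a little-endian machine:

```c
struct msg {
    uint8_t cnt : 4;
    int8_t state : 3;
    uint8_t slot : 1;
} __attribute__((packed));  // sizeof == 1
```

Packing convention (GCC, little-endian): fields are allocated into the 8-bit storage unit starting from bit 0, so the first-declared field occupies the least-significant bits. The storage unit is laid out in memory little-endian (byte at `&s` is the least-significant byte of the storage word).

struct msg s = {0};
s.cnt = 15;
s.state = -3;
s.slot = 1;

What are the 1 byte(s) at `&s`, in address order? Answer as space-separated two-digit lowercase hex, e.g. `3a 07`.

cnt:4 = 15 → 0xf << 0 → word 0x0f
state:3 = -3 → 0x5 << 4 → word 0x5f
slot:1 = 1 → 0x1 << 7 → word 0xdf
word = 0xdf → little-endian bytes:
  [0]=0xdf

df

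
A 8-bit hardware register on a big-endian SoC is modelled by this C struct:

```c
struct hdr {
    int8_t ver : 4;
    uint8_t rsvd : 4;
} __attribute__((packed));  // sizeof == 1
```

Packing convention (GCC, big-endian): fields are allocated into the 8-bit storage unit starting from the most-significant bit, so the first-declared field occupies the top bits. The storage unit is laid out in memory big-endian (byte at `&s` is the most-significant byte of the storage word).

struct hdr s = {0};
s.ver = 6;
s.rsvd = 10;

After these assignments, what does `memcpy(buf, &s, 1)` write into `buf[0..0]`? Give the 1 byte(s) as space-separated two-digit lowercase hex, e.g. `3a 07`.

6a

ver:4 = 6 → 0x6 << 4 → word 0x60
rsvd:4 = 10 → 0xa << 0 → word 0x6a
word = 0x6a → big-endian bytes:
  [0]=0x6a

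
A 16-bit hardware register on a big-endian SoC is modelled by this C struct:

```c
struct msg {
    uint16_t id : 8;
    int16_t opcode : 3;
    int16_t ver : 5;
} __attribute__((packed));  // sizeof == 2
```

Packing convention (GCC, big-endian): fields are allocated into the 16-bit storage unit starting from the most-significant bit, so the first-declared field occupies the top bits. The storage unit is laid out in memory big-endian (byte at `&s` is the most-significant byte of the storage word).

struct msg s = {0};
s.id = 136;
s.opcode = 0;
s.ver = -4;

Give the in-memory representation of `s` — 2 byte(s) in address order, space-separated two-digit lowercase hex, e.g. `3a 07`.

88 1c

id:8 = 136 → 0x88 << 8 → word 0x8800
opcode:3 = 0 → 0x0 << 5 → word 0x8800
ver:5 = -4 → 0x1c << 0 → word 0x881c
word = 0x881c → big-endian bytes:
  [0]=0x88  [1]=0x1c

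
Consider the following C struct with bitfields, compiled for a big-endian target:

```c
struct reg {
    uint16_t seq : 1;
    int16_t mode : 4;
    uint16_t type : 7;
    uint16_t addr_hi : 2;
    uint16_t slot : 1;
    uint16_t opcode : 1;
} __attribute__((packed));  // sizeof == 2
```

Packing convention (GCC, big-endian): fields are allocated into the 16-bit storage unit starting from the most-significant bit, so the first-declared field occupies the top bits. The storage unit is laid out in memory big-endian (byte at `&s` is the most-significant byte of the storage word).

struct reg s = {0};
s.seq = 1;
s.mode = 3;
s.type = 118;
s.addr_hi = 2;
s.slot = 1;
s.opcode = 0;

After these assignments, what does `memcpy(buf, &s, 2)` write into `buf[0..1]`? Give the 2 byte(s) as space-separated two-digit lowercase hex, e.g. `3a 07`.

seq (1b) val=1 bits=0x1 at bit 15: 0x8000
mode (4b) val=3 bits=0x3 at bit 11: 0x9800
type (7b) val=118 bits=0x76 at bit 4: 0x9f60
addr_hi (2b) val=2 bits=0x2 at bit 2: 0x9f68
slot (1b) val=1 bits=0x1 at bit 1: 0x9f6a
opcode (1b) val=0 bits=0x0 at bit 0: 0x9f6a
word = 0x9f6a → big-endian bytes:
  [0]=0x9f  [1]=0x6a

9f 6a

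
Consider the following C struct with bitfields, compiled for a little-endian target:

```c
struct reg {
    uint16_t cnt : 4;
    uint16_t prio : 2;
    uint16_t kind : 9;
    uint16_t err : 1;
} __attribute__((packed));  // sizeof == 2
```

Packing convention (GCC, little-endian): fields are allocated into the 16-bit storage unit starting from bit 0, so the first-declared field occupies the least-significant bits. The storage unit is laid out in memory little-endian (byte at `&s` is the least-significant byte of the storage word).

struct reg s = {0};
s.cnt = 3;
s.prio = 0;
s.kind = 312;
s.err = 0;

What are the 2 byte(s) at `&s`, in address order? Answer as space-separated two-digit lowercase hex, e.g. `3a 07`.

cnt:4 = 3 → 0x3 << 0 → word 0x0003
prio:2 = 0 → 0x0 << 4 → word 0x0003
kind:9 = 312 → 0x138 << 6 → word 0x4e03
err:1 = 0 → 0x0 << 15 → word 0x4e03
word = 0x4e03 → little-endian bytes:
  [0]=0x03  [1]=0x4e

03 4e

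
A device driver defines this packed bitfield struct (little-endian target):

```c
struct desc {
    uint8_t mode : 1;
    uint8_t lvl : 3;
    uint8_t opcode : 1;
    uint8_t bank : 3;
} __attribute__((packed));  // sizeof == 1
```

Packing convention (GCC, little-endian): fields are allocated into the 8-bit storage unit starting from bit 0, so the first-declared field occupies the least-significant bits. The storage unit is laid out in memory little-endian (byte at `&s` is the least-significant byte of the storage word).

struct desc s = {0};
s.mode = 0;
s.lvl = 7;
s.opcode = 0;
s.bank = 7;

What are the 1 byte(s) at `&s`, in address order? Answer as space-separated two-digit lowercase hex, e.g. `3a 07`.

mode (1b) val=0 bits=0x0 at bit 0: 0x00
lvl (3b) val=7 bits=0x7 at bit 1: 0x0e
opcode (1b) val=0 bits=0x0 at bit 4: 0x0e
bank (3b) val=7 bits=0x7 at bit 5: 0xee
word = 0xee → little-endian bytes:
  [0]=0xee

ee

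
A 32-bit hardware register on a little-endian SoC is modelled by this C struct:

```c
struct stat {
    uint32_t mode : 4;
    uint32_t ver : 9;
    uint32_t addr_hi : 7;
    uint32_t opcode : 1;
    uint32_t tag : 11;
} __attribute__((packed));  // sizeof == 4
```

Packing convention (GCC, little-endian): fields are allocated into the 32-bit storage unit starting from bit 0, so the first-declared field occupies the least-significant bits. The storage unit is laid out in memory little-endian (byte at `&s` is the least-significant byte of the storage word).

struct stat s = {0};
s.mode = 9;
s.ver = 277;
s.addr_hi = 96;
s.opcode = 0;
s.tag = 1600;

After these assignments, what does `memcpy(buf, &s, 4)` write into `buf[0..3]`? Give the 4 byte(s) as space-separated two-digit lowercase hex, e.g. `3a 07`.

[0+:4] mode=9 & 0xf = 0x9; word=0x00000009
[4+:9] ver=277 & 0x1ff = 0x115; word=0x00001159
[13+:7] addr_hi=96 & 0x7f = 0x60; word=0x000c1159
[20+:1] opcode=0 & 0x1 = 0x0; word=0x000c1159
[21+:11] tag=1600 & 0x7ff = 0x640; word=0xc80c1159
word = 0xc80c1159 → little-endian bytes:
  [0]=0x59  [1]=0x11  [2]=0x0c  [3]=0xc8

59 11 0c c8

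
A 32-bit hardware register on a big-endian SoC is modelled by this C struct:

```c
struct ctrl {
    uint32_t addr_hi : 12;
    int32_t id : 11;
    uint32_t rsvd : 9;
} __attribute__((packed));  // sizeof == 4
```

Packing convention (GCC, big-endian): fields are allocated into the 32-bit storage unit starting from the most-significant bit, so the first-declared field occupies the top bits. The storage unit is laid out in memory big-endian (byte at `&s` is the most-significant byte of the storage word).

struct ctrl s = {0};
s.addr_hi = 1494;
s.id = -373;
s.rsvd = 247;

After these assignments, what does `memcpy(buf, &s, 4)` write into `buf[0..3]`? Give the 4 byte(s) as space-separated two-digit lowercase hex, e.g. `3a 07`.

5d 6d 16 f7

addr_hi:12 = 1494 → 0x5d6 << 20 → word 0x5d600000
id:11 = -373 → 0x68b << 9 → word 0x5d6d1600
rsvd:9 = 247 → 0xf7 << 0 → word 0x5d6d16f7
word = 0x5d6d16f7 → big-endian bytes:
  [0]=0x5d  [1]=0x6d  [2]=0x16  [3]=0xf7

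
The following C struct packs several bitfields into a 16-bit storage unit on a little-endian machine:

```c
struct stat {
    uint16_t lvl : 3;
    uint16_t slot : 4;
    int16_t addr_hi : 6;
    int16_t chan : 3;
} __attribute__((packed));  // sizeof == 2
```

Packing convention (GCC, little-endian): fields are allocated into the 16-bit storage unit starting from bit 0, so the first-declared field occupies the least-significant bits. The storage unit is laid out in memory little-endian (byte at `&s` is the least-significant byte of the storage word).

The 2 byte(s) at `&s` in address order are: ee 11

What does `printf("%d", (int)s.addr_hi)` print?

[0]=0xee [1]=0x11 (little-endian) → word 0x11ee
lvl [0+:3] = (word>>0) & 0x7 = 6
slot [3+:4] = (word>>3) & 0xf = 13
addr_hi [7+:6] = (word>>7) & 0x3f = 35  ←
chan [13+:3] = (word>>13) & 0x7 = 0
addr_hi signed 6b, MSB=1: 35 - 64 = -29

-29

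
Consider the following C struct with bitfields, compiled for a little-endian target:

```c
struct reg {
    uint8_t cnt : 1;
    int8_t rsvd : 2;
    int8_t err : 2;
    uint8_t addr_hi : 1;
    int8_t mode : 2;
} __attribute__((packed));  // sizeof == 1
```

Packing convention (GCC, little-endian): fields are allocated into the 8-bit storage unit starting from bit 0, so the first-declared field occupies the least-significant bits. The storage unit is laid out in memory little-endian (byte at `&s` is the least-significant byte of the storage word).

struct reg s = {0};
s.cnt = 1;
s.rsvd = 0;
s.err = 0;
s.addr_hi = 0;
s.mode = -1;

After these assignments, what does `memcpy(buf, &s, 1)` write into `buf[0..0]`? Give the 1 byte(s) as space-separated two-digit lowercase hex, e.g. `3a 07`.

[0+:1] cnt=1 & 0x1 = 0x1; word=0x01
[1+:2] rsvd=0 & 0x3 = 0x0; word=0x01
[3+:2] err=0 & 0x3 = 0x0; word=0x01
[5+:1] addr_hi=0 & 0x1 = 0x0; word=0x01
[6+:2] mode=-1 & 0x3 = 0x3; word=0xc1
word = 0xc1 → little-endian bytes:
  [0]=0xc1

c1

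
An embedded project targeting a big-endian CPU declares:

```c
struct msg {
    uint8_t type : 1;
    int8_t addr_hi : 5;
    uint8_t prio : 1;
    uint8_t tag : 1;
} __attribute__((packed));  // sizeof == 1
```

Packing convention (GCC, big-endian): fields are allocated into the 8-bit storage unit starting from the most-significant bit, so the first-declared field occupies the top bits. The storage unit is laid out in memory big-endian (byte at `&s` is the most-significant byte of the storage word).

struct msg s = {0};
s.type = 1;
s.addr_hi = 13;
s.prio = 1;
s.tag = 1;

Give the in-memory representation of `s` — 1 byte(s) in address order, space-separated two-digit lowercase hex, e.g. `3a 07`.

b7

[7+:1] type=1 & 0x1 = 0x1; word=0x80
[2+:5] addr_hi=13 & 0x1f = 0xd; word=0xb4
[1+:1] prio=1 & 0x1 = 0x1; word=0xb6
[0+:1] tag=1 & 0x1 = 0x1; word=0xb7
word = 0xb7 → big-endian bytes:
  [0]=0xb7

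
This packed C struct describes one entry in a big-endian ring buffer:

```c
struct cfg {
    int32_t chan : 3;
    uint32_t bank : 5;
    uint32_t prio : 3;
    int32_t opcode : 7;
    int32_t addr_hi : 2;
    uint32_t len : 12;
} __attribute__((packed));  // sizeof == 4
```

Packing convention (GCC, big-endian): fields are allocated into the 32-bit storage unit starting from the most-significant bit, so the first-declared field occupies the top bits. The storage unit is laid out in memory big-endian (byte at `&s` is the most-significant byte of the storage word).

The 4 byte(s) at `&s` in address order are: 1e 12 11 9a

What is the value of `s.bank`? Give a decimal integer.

30

[0]=0x1e [1]=0x12 [2]=0x11 [3]=0x9a (big-endian) → word 0x1e12119a
chan [29+:3] = (word>>29) & 0x7 = 0
bank [24+:5] = (word>>24) & 0x1f = 30  ←
prio [21+:3] = (word>>21) & 0x7 = 0
opcode [14+:7] = (word>>14) & 0x7f = 72
addr_hi [12+:2] = (word>>12) & 0x3 = 1
len [0+:12] = (word>>0) & 0xfff = 410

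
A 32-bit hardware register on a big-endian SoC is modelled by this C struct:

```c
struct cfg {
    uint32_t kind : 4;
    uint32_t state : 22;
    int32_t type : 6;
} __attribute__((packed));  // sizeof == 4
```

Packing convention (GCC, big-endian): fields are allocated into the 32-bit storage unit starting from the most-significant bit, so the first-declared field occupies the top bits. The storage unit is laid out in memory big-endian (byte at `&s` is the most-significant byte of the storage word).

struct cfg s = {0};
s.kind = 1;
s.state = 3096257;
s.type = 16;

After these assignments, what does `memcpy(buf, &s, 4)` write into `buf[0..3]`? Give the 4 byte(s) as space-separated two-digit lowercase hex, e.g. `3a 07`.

kind (4b) val=1 bits=0x1 at bit 28: 0x10000000
state (22b) val=3096257 bits=0x2f3ec1 at bit 6: 0x1bcfb040
type (6b) val=16 bits=0x10 at bit 0: 0x1bcfb050
word = 0x1bcfb050 → big-endian bytes:
  [0]=0x1b  [1]=0xcf  [2]=0xb0  [3]=0x50

1b cf b0 50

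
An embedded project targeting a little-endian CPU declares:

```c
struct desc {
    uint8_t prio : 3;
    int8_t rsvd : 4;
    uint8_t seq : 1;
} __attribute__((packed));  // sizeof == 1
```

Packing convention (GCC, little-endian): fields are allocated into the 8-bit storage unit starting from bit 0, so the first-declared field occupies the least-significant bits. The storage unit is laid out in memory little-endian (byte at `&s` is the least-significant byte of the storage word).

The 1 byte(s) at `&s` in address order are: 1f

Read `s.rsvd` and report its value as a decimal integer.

[0]=0x1f (little-endian) → word 0x1f
prio [0+:3] = (word>>0) & 0x7 = 7
rsvd [3+:4] = (word>>3) & 0xf = 3  ←
seq [7+:1] = (word>>7) & 0x1 = 0
rsvd signed 4b, MSB=0: value = 3

3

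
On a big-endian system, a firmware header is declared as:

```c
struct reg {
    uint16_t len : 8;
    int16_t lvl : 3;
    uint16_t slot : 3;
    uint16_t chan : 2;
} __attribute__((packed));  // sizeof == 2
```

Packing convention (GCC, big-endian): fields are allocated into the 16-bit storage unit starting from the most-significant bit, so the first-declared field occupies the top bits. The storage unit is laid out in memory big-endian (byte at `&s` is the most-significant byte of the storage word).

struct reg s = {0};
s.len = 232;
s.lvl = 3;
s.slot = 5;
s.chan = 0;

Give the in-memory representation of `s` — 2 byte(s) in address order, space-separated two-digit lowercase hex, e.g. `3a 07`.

len (8b) val=232 bits=0xe8 at bit 8: 0xe800
lvl (3b) val=3 bits=0x3 at bit 5: 0xe860
slot (3b) val=5 bits=0x5 at bit 2: 0xe874
chan (2b) val=0 bits=0x0 at bit 0: 0xe874
word = 0xe874 → big-endian bytes:
  [0]=0xe8  [1]=0x74

e8 74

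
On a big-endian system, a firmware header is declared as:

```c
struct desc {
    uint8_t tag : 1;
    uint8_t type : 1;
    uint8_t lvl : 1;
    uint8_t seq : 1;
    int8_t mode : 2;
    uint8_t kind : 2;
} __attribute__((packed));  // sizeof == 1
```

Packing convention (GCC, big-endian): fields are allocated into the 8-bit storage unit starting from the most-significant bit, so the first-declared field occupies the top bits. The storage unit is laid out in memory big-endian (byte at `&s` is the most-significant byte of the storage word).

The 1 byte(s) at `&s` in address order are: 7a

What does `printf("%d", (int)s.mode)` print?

[0]=0x7a (big-endian) → word 0x7a
tag [7+:1] = (word>>7) & 0x1 = 0
type [6+:1] = (word>>6) & 0x1 = 1
lvl [5+:1] = (word>>5) & 0x1 = 1
seq [4+:1] = (word>>4) & 0x1 = 1
mode [2+:2] = (word>>2) & 0x3 = 2  ←
kind [0+:2] = (word>>0) & 0x3 = 2
mode signed 2b, MSB=1: 2 - 4 = -2

-2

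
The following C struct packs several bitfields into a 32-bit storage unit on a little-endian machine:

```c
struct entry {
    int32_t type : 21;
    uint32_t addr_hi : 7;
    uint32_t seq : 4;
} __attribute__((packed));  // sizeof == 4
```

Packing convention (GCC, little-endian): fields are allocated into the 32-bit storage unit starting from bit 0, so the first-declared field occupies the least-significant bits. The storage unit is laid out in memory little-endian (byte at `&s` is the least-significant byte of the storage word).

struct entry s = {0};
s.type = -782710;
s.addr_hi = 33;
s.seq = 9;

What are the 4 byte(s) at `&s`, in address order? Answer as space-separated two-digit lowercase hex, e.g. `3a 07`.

8a 0e 34 94

type:21 = -782710 → 0x140e8a << 0 → word 0x00140e8a
addr_hi:7 = 33 → 0x21 << 21 → word 0x04340e8a
seq:4 = 9 → 0x9 << 28 → word 0x94340e8a
word = 0x94340e8a → little-endian bytes:
  [0]=0x8a  [1]=0x0e  [2]=0x34  [3]=0x94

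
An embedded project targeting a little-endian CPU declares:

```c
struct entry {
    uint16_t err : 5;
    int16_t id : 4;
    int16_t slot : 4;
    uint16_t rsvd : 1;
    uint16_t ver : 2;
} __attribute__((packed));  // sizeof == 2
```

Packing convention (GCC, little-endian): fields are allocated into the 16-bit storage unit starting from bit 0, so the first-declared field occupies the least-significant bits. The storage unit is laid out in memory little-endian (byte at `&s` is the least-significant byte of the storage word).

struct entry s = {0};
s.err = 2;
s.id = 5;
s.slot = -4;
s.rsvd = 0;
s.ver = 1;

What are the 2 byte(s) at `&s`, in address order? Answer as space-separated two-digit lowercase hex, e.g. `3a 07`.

a2 58

err:5 = 2 → 0x2 << 0 → word 0x0002
id:4 = 5 → 0x5 << 5 → word 0x00a2
slot:4 = -4 → 0xc << 9 → word 0x18a2
rsvd:1 = 0 → 0x0 << 13 → word 0x18a2
ver:2 = 1 → 0x1 << 14 → word 0x58a2
word = 0x58a2 → little-endian bytes:
  [0]=0xa2  [1]=0x58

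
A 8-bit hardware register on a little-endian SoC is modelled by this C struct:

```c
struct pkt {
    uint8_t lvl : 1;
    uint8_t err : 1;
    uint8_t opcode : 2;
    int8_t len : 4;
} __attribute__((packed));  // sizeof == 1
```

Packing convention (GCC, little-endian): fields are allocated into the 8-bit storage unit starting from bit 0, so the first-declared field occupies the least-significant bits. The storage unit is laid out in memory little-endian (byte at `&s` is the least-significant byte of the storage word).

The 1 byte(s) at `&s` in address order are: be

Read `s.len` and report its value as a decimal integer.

-5

[0]=0xbe (little-endian) → word 0xbe
lvl [0+:1] = (word>>0) & 0x1 = 0
err [1+:1] = (word>>1) & 0x1 = 1
opcode [2+:2] = (word>>2) & 0x3 = 3
len [4+:4] = (word>>4) & 0xf = 11  ←
len signed 4b, MSB=1: 11 - 16 = -5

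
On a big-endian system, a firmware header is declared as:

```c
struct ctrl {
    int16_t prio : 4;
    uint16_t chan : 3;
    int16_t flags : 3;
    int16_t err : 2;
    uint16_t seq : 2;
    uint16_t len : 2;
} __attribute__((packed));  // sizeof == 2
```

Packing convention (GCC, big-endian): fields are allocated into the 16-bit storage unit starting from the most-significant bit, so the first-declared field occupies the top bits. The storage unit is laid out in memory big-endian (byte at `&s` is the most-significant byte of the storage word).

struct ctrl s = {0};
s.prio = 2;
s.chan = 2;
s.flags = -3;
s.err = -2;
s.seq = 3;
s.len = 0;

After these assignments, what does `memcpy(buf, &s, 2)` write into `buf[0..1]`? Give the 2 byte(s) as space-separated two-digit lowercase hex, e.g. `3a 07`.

25 6c

prio:4 = 2 → 0x2 << 12 → word 0x2000
chan:3 = 2 → 0x2 << 9 → word 0x2400
flags:3 = -3 → 0x5 << 6 → word 0x2540
err:2 = -2 → 0x2 << 4 → word 0x2560
seq:2 = 3 → 0x3 << 2 → word 0x256c
len:2 = 0 → 0x0 << 0 → word 0x256c
word = 0x256c → big-endian bytes:
  [0]=0x25  [1]=0x6c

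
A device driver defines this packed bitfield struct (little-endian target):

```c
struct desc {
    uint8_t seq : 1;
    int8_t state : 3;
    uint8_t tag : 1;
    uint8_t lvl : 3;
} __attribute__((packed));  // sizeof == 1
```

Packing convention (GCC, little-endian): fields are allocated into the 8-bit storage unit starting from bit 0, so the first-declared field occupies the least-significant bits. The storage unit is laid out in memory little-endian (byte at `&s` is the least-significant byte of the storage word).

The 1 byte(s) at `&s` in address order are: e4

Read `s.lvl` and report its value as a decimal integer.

7

[0]=0xe4 (little-endian) → word 0xe4
seq [0+:1] = (word>>0) & 0x1 = 0
state [1+:3] = (word>>1) & 0x7 = 2
tag [4+:1] = (word>>4) & 0x1 = 0
lvl [5+:3] = (word>>5) & 0x7 = 7  ←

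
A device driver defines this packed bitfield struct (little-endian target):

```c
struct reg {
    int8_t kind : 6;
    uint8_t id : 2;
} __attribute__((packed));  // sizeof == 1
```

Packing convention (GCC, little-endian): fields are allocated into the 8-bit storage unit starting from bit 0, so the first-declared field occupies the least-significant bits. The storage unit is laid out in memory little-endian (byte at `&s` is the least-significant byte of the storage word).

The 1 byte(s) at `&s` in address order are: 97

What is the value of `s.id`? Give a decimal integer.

2

[0]=0x97 (little-endian) → word 0x97
kind:6 @ bit 0 → (0x97>>0)&0x3f = 0x17
id:2 @ bit 6 → (0x97>>6)&0x3 = 0x2  ←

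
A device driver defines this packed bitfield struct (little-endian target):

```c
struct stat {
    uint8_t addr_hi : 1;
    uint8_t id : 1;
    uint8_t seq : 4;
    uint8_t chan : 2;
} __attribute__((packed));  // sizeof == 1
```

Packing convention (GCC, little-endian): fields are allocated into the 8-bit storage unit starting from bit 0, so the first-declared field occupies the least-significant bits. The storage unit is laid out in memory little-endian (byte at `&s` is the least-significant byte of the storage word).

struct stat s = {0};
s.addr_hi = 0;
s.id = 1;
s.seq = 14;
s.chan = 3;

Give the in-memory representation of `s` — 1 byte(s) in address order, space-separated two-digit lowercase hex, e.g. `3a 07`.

fa

addr_hi (1b) val=0 bits=0x0 at bit 0: 0x00
id (1b) val=1 bits=0x1 at bit 1: 0x02
seq (4b) val=14 bits=0xe at bit 2: 0x3a
chan (2b) val=3 bits=0x3 at bit 6: 0xfa
word = 0xfa → little-endian bytes:
  [0]=0xfa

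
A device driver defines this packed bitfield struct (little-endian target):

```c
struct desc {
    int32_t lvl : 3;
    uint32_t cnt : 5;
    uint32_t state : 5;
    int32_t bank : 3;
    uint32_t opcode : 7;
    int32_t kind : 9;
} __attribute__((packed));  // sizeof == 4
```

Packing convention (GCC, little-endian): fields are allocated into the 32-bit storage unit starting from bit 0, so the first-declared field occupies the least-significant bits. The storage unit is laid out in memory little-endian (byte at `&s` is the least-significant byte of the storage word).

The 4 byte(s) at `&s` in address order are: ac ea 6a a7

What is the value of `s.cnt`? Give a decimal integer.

21

[0]=0xac [1]=0xea [2]=0x6a [3]=0xa7 (little-endian) → word 0xa76aeaac
lvl [0+:3] = (word>>0) & 0x7 = 4
cnt [3+:5] = (word>>3) & 0x1f = 21  ←
state [8+:5] = (word>>8) & 0x1f = 10
bank [13+:3] = (word>>13) & 0x7 = 7
opcode [16+:7] = (word>>16) & 0x7f = 106
kind [23+:9] = (word>>23) & 0x1ff = 334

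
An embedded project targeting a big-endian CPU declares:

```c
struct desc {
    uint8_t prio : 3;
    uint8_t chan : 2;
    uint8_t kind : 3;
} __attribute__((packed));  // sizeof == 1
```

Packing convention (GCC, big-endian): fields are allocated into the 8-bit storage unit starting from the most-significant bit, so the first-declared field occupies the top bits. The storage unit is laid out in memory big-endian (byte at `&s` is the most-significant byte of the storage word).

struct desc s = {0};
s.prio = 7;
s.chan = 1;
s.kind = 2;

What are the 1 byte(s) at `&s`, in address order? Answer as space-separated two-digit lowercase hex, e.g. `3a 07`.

ea

prio (3b) val=7 bits=0x7 at bit 5: 0xe0
chan (2b) val=1 bits=0x1 at bit 3: 0xe8
kind (3b) val=2 bits=0x2 at bit 0: 0xea
word = 0xea → big-endian bytes:
  [0]=0xea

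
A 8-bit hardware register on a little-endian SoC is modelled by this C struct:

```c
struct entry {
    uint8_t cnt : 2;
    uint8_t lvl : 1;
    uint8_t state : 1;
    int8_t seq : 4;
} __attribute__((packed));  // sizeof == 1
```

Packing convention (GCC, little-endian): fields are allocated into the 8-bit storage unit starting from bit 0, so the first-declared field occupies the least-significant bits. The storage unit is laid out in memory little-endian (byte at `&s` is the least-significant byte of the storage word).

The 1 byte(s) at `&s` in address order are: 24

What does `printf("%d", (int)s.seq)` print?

[0]=0x24 (little-endian) → word 0x24
cnt [0+:2] = (word>>0) & 0x3 = 0
lvl [2+:1] = (word>>2) & 0x1 = 1
state [3+:1] = (word>>3) & 0x1 = 0
seq [4+:4] = (word>>4) & 0xf = 2  ←
seq signed 4b, MSB=0: value = 2

2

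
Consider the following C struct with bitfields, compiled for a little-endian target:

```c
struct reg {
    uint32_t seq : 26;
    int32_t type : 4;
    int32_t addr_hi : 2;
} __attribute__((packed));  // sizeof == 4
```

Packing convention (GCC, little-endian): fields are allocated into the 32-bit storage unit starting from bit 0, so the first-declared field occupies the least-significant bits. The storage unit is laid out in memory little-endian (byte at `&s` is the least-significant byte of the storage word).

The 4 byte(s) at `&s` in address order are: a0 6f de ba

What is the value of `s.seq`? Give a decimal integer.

48132000

[0]=0xa0 [1]=0x6f [2]=0xde [3]=0xba (little-endian) → word 0xbade6fa0
seq:26 @ bit 0 → (0xbade6fa0>>0)&0x3ffffff = 0x2de6fa0  ←
type:4 @ bit 26 → (0xbade6fa0>>26)&0xf = 0xe
addr_hi:2 @ bit 30 → (0xbade6fa0>>30)&0x3 = 0x2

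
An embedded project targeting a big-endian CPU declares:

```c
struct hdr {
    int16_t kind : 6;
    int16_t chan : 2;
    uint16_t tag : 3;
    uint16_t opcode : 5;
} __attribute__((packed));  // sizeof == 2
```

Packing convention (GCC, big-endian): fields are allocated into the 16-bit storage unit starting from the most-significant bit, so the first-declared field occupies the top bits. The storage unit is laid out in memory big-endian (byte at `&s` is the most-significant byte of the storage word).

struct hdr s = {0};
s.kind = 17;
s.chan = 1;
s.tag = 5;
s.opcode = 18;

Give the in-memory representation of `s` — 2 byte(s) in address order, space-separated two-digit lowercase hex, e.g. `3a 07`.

45 b2

kind (6b) val=17 bits=0x11 at bit 10: 0x4400
chan (2b) val=1 bits=0x1 at bit 8: 0x4500
tag (3b) val=5 bits=0x5 at bit 5: 0x45a0
opcode (5b) val=18 bits=0x12 at bit 0: 0x45b2
word = 0x45b2 → big-endian bytes:
  [0]=0x45  [1]=0xb2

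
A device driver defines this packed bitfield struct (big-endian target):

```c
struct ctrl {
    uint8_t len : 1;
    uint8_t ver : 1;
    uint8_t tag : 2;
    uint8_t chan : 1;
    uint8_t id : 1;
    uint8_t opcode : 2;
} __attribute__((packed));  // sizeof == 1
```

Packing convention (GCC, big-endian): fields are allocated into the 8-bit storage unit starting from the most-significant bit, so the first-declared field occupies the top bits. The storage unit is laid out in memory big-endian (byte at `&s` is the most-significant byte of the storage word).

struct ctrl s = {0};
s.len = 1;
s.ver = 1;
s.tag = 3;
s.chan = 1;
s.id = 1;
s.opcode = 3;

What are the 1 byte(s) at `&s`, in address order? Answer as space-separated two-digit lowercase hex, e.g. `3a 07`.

len (1b) val=1 bits=0x1 at bit 7: 0x80
ver (1b) val=1 bits=0x1 at bit 6: 0xc0
tag (2b) val=3 bits=0x3 at bit 4: 0xf0
chan (1b) val=1 bits=0x1 at bit 3: 0xf8
id (1b) val=1 bits=0x1 at bit 2: 0xfc
opcode (2b) val=3 bits=0x3 at bit 0: 0xff
word = 0xff → big-endian bytes:
  [0]=0xff

ff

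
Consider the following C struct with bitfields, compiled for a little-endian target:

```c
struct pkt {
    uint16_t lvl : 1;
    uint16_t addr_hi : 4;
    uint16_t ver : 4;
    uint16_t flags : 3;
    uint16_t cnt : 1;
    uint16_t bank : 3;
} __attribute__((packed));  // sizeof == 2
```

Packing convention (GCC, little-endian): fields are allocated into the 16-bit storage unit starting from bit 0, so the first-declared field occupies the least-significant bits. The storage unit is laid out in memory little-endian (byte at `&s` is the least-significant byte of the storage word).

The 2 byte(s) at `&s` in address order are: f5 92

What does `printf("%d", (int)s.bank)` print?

4

[0]=0xf5 [1]=0x92 (little-endian) → word 0x92f5
lvl [0+:1] = (word>>0) & 0x1 = 1
addr_hi [1+:4] = (word>>1) & 0xf = 10
ver [5+:4] = (word>>5) & 0xf = 7
flags [9+:3] = (word>>9) & 0x7 = 1
cnt [12+:1] = (word>>12) & 0x1 = 1
bank [13+:3] = (word>>13) & 0x7 = 4  ←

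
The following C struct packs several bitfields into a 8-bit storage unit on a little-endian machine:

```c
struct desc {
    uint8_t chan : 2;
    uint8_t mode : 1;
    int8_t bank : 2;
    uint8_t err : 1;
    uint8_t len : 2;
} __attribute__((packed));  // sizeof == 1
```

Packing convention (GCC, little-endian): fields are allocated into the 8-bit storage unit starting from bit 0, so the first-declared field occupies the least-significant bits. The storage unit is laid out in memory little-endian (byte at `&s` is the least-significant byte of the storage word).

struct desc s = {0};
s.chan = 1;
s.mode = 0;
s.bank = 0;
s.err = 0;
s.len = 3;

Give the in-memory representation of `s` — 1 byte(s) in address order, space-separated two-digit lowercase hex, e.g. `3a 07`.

[0+:2] chan=1 & 0x3 = 0x1; word=0x01
[2+:1] mode=0 & 0x1 = 0x0; word=0x01
[3+:2] bank=0 & 0x3 = 0x0; word=0x01
[5+:1] err=0 & 0x1 = 0x0; word=0x01
[6+:2] len=3 & 0x3 = 0x3; word=0xc1
word = 0xc1 → little-endian bytes:
  [0]=0xc1

c1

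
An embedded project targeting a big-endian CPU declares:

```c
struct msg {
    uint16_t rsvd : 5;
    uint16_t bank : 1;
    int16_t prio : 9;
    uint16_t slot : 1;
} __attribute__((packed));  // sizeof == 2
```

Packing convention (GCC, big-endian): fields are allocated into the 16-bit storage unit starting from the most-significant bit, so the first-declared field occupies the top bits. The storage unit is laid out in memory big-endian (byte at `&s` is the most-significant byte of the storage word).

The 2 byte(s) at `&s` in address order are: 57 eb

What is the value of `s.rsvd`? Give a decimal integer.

10

[0]=0x57 [1]=0xeb (big-endian) → word 0x57eb
rsvd [11+:5] = (word>>11) & 0x1f = 10  ←
bank [10+:1] = (word>>10) & 0x1 = 1
prio [1+:9] = (word>>1) & 0x1ff = 501
slot [0+:1] = (word>>0) & 0x1 = 1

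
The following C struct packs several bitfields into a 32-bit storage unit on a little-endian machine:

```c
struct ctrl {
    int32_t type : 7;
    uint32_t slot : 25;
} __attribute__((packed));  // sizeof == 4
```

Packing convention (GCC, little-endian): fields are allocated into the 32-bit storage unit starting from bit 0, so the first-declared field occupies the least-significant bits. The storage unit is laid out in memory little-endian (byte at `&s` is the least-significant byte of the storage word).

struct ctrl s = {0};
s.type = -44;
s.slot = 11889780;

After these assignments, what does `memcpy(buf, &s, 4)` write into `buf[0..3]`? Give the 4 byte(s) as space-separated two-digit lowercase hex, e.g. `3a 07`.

[0+:7] type=-44 & 0x7f = 0x54; word=0x00000054
[7+:25] slot=11889780 & 0x1ffffff = 0xb56c74; word=0x5ab63a54
word = 0x5ab63a54 → little-endian bytes:
  [0]=0x54  [1]=0x3a  [2]=0xb6  [3]=0x5a

54 3a b6 5a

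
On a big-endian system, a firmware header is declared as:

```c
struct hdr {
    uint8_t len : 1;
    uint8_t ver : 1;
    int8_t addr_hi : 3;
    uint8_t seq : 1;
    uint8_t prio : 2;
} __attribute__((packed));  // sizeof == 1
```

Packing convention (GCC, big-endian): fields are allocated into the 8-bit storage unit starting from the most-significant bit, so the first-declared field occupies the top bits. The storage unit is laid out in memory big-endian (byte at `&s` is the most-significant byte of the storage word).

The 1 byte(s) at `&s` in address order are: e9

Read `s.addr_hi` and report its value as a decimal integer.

[0]=0xe9 (big-endian) → word 0xe9
len [7+:1] = (word>>7) & 0x1 = 1
ver [6+:1] = (word>>6) & 0x1 = 1
addr_hi [3+:3] = (word>>3) & 0x7 = 5  ←
seq [2+:1] = (word>>2) & 0x1 = 0
prio [0+:2] = (word>>0) & 0x3 = 1
addr_hi signed 3b, MSB=1: 5 - 8 = -3

-3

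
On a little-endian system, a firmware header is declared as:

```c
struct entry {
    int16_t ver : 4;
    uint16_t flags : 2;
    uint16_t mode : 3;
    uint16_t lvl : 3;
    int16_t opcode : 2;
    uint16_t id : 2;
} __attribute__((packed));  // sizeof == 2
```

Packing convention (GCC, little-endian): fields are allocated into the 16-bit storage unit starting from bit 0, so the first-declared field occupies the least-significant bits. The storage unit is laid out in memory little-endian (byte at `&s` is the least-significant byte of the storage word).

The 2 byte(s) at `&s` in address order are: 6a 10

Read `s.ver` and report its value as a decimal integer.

[0]=0x6a [1]=0x10 (little-endian) → word 0x106a
ver:4 @ bit 0 → (0x106a>>0)&0xf = 0xa  ←
flags:2 @ bit 4 → (0x106a>>4)&0x3 = 0x2
mode:3 @ bit 6 → (0x106a>>6)&0x7 = 0x1
lvl:3 @ bit 9 → (0x106a>>9)&0x7 = 0x0
opcode:2 @ bit 12 → (0x106a>>12)&0x3 = 0x1
id:2 @ bit 14 → (0x106a>>14)&0x3 = 0x0
ver signed 4b, MSB=1: 10 - 16 = -6

-6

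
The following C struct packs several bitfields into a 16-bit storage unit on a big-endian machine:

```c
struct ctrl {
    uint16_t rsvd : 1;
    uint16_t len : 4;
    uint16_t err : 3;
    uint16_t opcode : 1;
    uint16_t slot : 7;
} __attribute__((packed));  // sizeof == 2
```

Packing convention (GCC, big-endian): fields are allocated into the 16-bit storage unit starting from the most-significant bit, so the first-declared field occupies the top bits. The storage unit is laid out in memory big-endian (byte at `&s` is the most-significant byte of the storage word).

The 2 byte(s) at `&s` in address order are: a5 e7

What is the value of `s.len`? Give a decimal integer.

[0]=0xa5 [1]=0xe7 (big-endian) → word 0xa5e7
rsvd [15+:1] = (word>>15) & 0x1 = 1
len [11+:4] = (word>>11) & 0xf = 4  ←
err [8+:3] = (word>>8) & 0x7 = 5
opcode [7+:1] = (word>>7) & 0x1 = 1
slot [0+:7] = (word>>0) & 0x7f = 103

4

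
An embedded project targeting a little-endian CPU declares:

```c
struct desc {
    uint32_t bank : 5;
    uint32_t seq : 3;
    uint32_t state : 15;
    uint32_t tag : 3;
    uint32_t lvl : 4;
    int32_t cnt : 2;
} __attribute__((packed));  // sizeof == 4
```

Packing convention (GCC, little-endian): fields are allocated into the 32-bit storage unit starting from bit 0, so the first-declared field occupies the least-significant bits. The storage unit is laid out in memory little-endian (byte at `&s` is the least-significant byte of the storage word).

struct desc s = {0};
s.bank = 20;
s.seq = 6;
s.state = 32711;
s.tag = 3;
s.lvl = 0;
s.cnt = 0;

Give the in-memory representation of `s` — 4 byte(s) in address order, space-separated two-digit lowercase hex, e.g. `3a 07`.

[0+:5] bank=20 & 0x1f = 0x14; word=0x00000014
[5+:3] seq=6 & 0x7 = 0x6; word=0x000000d4
[8+:15] state=32711 & 0x7fff = 0x7fc7; word=0x007fc7d4
[23+:3] tag=3 & 0x7 = 0x3; word=0x01ffc7d4
[26+:4] lvl=0 & 0xf = 0x0; word=0x01ffc7d4
[30+:2] cnt=0 & 0x3 = 0x0; word=0x01ffc7d4
word = 0x01ffc7d4 → little-endian bytes:
  [0]=0xd4  [1]=0xc7  [2]=0xff  [3]=0x01

d4 c7 ff 01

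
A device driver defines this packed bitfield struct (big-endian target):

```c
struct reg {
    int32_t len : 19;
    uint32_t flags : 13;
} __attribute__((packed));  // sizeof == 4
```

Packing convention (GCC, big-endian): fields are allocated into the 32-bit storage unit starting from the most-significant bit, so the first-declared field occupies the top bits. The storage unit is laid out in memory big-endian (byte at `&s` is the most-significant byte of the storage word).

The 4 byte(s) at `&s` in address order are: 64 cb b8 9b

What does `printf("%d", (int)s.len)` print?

[0]=0x64 [1]=0xcb [2]=0xb8 [3]=0x9b (big-endian) → word 0x64cbb89b
len:19 @ bit 13 → (0x64cbb89b>>13)&0x7ffff = 0x3265d  ←
flags:13 @ bit 0 → (0x64cbb89b>>0)&0x1fff = 0x189b
len signed 19b, MSB=0: value = 206429

206429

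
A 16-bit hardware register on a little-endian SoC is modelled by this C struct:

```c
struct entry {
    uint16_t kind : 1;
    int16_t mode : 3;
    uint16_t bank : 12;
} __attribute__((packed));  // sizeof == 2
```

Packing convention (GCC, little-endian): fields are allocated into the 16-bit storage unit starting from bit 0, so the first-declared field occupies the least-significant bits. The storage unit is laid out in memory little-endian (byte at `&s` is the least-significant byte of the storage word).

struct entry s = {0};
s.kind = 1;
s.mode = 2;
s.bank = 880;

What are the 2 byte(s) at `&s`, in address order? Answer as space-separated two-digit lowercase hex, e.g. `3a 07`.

05 37

kind (1b) val=1 bits=0x1 at bit 0: 0x0001
mode (3b) val=2 bits=0x2 at bit 1: 0x0005
bank (12b) val=880 bits=0x370 at bit 4: 0x3705
word = 0x3705 → little-endian bytes:
  [0]=0x05  [1]=0x37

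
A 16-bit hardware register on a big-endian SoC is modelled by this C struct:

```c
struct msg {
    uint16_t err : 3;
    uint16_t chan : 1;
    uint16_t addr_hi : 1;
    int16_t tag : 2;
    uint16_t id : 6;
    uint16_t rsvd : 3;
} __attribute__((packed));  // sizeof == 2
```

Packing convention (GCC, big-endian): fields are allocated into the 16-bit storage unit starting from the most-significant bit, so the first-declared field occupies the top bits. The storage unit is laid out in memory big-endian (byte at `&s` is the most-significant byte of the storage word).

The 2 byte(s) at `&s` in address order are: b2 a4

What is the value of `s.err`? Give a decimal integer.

5

[0]=0xb2 [1]=0xa4 (big-endian) → word 0xb2a4
err [13+:3] = (word>>13) & 0x7 = 5  ←
chan [12+:1] = (word>>12) & 0x1 = 1
addr_hi [11+:1] = (word>>11) & 0x1 = 0
tag [9+:2] = (word>>9) & 0x3 = 1
id [3+:6] = (word>>3) & 0x3f = 20
rsvd [0+:3] = (word>>0) & 0x7 = 4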